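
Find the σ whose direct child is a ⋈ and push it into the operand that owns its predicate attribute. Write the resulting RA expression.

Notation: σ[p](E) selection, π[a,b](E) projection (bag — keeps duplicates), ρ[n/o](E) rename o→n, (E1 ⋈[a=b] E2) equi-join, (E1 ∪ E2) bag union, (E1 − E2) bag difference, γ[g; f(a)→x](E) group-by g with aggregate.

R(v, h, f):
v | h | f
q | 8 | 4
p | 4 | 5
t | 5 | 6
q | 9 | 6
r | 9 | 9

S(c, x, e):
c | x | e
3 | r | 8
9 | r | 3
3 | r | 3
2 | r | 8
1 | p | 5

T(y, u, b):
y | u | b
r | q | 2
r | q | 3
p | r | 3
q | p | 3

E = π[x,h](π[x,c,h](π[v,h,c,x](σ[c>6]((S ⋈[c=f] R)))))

σ filters on c, owned by the left side.
E' = π[x,h](π[x,c,h](π[v,h,c,x]((σ[c>6](S) ⋈[c=f] R))))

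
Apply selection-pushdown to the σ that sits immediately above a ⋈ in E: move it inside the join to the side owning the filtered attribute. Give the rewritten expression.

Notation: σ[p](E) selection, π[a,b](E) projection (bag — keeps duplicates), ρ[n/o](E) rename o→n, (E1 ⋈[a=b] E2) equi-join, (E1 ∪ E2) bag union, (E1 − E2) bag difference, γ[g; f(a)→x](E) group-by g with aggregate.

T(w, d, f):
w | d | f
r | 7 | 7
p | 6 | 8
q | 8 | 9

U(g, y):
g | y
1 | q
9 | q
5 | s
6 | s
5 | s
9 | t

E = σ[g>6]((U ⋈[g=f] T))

σ filters on g, owned by the left side.
E' = (σ[g>6](U) ⋈[g=f] T)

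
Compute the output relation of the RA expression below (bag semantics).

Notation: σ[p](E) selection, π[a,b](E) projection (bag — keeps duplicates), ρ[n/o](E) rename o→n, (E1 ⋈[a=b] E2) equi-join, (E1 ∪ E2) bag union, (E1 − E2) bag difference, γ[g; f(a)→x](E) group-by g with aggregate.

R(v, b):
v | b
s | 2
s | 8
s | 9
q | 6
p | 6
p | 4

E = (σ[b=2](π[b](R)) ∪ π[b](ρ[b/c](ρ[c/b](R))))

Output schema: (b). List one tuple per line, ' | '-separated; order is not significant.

Per-node cardinality:
  R → 6
  π[b](R) → 6
  σ[b=2](π[b](R)) → 1
  R → 6
  ρ[c/b](R) → 6
  ρ[b/c](ρ[c/b](R)) → 6
  π[b](ρ[b/c](ρ[c/b](R))) → 6
  (σ[b=2](π[b](R)) ∪ π[b](ρ[b/c](ρ[c/b](R)))) → 7

== RESULT ==
b
2
2
4
6
6
8
9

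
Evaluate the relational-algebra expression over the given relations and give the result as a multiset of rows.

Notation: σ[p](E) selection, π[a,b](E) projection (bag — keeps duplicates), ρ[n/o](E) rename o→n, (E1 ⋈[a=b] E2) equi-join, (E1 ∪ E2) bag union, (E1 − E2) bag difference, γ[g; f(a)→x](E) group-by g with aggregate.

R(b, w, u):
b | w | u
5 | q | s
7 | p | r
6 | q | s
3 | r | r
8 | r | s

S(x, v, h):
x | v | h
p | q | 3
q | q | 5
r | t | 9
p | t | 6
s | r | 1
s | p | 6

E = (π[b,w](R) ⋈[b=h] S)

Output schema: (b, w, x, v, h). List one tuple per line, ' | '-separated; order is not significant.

Row counts bottom-up:
  R → 5
  π[b,w](R) → 5
  S → 6
  (π[b,w](R) ⋈[b=h] S) → 4

== RESULT ==
b | w | x | v | h
3 | r | p | q | 3
5 | q | q | q | 5
6 | q | p | t | 6
6 | q | s | p | 6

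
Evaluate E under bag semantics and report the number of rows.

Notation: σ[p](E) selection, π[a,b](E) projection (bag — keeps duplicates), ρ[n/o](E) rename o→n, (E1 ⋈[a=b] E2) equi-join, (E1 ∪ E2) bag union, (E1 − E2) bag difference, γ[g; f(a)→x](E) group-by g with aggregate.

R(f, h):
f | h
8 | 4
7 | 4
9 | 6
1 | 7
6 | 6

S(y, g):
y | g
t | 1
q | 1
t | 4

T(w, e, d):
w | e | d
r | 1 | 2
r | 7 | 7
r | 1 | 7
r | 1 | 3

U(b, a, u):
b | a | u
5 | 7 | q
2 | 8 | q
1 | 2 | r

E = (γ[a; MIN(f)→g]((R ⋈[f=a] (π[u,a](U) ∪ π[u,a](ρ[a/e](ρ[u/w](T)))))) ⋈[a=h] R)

Row counts bottom-up:
  R → 5
  U → 3
  π[u,a](U) → 3
  T → 4
  ρ[u/w](T) → 4
  ρ[a/e](ρ[u/w](T)) → 4
  π[u,a](ρ[a/e](ρ[u/w](T))) → 4
  (π[u,a](U) ∪ π[u,a](ρ[a/e](ρ[u/w](T)))) → 7
  (R ⋈[f=a] (π[u,a](U) ∪ π[u,a](ρ[a/e](ρ[u/w](T))))) → 6
  γ[a; MIN(f)→g]((R ⋈[f=a] (π[u,a](U) ∪ π[u,a](ρ[a/e](ρ[u/w](T)))))) → 3
  R → 5
  (γ[a; MIN(f)→g]((R ⋈[f=a] (π[u,a](U) ∪ π[u,a](ρ[a/e](ρ[u/w](T)))))) ⋈[a=h] R) → 1

|E| = 1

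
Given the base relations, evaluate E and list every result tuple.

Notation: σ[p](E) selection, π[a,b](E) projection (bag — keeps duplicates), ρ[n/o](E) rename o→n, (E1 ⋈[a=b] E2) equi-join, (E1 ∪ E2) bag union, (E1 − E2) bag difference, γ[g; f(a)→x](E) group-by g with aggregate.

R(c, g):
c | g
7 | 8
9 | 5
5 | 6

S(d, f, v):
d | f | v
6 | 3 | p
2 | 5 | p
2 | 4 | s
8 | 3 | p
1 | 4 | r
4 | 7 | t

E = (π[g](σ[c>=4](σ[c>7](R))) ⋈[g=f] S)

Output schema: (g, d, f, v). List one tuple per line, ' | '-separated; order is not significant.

Subexpression sizes:
  R → 3
  σ[c>7](R) → 1
  σ[c>=4](σ[c>7](R)) → 1
  π[g](σ[c>=4](σ[c>7](R))) → 1
  S → 6
  (π[g](σ[c>=4](σ[c>7](R))) ⋈[g=f] S) → 1

== RESULT ==
g | d | f | v
5 | 2 | 5 | p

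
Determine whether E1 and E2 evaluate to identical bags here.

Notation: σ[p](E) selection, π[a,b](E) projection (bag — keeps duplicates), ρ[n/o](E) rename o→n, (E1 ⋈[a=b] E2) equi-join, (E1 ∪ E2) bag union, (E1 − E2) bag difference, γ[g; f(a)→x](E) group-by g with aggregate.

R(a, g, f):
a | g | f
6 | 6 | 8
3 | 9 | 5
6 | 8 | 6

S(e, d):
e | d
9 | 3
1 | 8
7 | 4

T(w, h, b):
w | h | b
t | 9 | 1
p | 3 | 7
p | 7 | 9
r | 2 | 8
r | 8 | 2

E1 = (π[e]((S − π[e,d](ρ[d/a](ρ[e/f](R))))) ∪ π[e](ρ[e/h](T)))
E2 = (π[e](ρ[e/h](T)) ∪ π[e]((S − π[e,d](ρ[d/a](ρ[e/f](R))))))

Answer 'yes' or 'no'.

E1 per-node cardinality:
  S → 3
  R → 3
  ρ[e/f](R) → 3
  ρ[d/a](ρ[e/f](R)) → 3
  π[e,d](ρ[d/a](ρ[e/f](R))) → 3
  (S − π[e,d](ρ[d/a](ρ[e/f](R)))) → 3
  π[e]((S − π[e,d](ρ[d/a](ρ[e/f](R))))) → 3
  T → 5
  ρ[e/h](T) → 5
  π[e](ρ[e/h](T)) → 5
  (π[e]((S − π[e,d](ρ[d/a](ρ[e/f](R))))) ∪ π[e](ρ[e/h](T))) → 8
E2 per-node cardinality:
  T → 5
  ρ[e/h](T) → 5
  π[e](ρ[e/h](T)) → 5
  S → 3
  R → 3
  ρ[e/f](R) → 3
  ρ[d/a](ρ[e/f](R)) → 3
  π[e,d](ρ[d/a](ρ[e/f](R))) → 3
  (S − π[e,d](ρ[d/a](ρ[e/f](R)))) → 3
  π[e]((S − π[e,d](ρ[d/a](ρ[e/f](R))))) → 3
  (π[e](ρ[e/h](T)) ∪ π[e]((S − π[e,d](ρ[d/a](ρ[e/f](R)))))) → 8

E1 and E2 produce the same multiset:
e
1
2
3
7
7
8
9
9

yes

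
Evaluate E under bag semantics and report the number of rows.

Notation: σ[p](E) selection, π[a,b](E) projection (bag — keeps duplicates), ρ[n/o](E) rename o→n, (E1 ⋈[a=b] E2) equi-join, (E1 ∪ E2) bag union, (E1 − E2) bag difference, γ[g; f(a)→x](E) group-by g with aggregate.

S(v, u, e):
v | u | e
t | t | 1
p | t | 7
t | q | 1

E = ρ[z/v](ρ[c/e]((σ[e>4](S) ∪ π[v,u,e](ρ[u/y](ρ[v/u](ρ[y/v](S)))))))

Row counts bottom-up:
  S → 3
  σ[e>4](S) → 1
  S → 3
  ρ[y/v](S) → 3
  ρ[v/u](ρ[y/v](S)) → 3
  ρ[u/y](ρ[v/u](ρ[y/v](S))) → 3
  π[v,u,e](ρ[u/y](ρ[v/u](ρ[y/v](S)))) → 3
  (σ[e>4](S) ∪ π[v,u,e](ρ[u/y](ρ[v/u](ρ[y/v](S))))) → 4
  ρ[c/e]((σ[e>4](S) ∪ π[v,u,e](ρ[u/y](ρ[v/u](ρ[y/v](S)))))) → 4
  ρ[z/v](ρ[c/e]((σ[e>4](S) ∪ π[v,u,e](ρ[u/y](ρ[v/u](ρ[y/v](S))))))) → 4

|E| = 4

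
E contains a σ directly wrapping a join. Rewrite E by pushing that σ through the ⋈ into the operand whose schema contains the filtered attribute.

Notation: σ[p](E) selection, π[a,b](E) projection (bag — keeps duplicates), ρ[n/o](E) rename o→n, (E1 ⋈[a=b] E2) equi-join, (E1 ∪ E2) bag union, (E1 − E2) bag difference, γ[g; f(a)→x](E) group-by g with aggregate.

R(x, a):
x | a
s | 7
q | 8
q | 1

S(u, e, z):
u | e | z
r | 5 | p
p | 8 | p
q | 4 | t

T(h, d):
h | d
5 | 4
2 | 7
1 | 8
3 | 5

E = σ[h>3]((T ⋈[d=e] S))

σ filters on h, owned by the left side.
E' = (σ[h>3](T) ⋈[d=e] S)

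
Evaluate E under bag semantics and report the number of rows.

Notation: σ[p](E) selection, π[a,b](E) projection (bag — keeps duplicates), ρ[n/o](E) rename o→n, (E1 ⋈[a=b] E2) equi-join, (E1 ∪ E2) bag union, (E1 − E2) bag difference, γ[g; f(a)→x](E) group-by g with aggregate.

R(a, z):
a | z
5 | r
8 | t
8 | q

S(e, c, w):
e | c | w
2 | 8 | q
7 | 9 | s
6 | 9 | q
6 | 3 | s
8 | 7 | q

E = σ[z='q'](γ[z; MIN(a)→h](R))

Row counts bottom-up:
  R → 3
  γ[z; MIN(a)→h](R) → 3
  σ[z='q'](γ[z; MIN(a)→h](R)) → 1

|E| = 1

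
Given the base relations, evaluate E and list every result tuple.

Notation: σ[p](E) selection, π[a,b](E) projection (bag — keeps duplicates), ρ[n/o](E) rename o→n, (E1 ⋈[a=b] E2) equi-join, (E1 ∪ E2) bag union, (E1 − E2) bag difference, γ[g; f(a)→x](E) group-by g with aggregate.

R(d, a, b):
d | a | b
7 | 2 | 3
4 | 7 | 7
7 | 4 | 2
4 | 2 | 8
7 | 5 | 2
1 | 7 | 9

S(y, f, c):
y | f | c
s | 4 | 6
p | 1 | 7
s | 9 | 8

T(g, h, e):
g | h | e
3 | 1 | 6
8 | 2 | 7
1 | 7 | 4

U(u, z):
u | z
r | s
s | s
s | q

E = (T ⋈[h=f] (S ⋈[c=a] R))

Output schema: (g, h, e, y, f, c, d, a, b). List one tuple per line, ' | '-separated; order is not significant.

Stepwise |·|:
  T → 3
  S → 3
  R → 6
  (S ⋈[c=a] R) → 2
  (T ⋈[h=f] (S ⋈[c=a] R)) → 2

== RESULT ==
g | h | e | y | f | c | d | a | b
3 | 1 | 6 | p | 1 | 7 | 1 | 7 | 9
3 | 1 | 6 | p | 1 | 7 | 4 | 7 | 7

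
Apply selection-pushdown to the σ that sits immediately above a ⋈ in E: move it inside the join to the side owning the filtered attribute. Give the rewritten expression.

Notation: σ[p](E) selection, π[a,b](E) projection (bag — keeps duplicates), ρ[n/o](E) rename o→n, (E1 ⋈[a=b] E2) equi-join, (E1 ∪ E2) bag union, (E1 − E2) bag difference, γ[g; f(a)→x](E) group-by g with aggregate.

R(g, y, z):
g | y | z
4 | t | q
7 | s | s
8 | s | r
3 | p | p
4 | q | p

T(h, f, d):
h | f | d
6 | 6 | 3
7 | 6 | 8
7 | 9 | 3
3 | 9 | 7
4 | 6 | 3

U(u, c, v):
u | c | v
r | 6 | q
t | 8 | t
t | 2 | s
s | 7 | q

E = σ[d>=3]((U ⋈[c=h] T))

σ filters on d, owned by the right side.
E' = (U ⋈[c=h] σ[d>=3](T))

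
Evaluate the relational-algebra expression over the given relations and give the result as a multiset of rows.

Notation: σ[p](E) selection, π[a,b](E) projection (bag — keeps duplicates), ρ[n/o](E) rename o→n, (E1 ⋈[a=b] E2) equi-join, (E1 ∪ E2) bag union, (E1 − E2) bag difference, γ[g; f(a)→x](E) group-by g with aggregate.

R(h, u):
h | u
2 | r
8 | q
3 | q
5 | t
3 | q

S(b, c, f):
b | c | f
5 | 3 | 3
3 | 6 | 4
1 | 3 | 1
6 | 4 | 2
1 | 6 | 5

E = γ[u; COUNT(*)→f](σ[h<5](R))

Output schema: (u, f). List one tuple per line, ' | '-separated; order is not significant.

Per-node cardinality:
  R → 5
  σ[h<5](R) → 3
  γ[u; COUNT(*)→f](σ[h<5](R)) → 2

== RESULT ==
u | f
q | 2
r | 1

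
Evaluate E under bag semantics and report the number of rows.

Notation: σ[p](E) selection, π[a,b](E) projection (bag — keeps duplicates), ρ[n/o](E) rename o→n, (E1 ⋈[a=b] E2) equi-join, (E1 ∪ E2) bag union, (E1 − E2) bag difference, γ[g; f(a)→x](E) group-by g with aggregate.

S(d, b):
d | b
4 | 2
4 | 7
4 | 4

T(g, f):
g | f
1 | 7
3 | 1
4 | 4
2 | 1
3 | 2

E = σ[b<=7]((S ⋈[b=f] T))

Row counts bottom-up:
  S → 3
  T → 5
  (S ⋈[b=f] T) → 3
  σ[b<=7]((S ⋈[b=f] T)) → 3

|E| = 3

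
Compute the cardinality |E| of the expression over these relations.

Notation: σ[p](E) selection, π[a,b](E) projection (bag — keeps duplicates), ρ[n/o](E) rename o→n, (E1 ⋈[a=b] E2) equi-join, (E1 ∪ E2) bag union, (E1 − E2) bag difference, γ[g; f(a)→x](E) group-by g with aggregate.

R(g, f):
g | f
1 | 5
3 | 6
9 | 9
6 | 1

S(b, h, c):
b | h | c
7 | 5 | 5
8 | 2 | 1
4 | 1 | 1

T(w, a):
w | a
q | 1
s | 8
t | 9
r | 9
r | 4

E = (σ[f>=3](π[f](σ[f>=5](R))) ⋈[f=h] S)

Subexpression sizes:
  R → 4
  σ[f>=5](R) → 3
  π[f](σ[f>=5](R)) → 3
  σ[f>=3](π[f](σ[f>=5](R))) → 3
  S → 3
  (σ[f>=3](π[f](σ[f>=5](R))) ⋈[f=h] S) → 1

|E| = 1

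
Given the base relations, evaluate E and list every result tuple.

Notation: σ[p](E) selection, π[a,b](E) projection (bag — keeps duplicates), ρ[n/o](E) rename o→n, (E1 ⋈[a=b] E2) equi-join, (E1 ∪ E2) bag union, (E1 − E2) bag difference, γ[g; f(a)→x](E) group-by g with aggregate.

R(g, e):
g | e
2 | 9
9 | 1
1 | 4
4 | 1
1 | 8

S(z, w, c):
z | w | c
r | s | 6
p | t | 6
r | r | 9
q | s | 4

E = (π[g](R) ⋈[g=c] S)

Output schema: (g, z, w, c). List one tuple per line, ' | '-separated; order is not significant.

Row counts bottom-up:
  R → 5
  π[g](R) → 5
  S → 4
  (π[g](R) ⋈[g=c] S) → 2

== RESULT ==
g | z | w | c
4 | q | s | 4
9 | r | r | 9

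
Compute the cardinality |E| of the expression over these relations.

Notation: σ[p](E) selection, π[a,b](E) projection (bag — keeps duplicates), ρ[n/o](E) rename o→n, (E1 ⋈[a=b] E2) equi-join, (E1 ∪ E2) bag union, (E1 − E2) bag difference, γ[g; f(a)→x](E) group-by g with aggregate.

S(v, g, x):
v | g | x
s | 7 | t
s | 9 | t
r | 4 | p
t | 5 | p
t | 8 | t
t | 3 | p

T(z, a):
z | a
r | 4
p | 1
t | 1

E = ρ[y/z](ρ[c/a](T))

Stepwise |·|:
  T → 3
  ρ[c/a](T) → 3
  ρ[y/z](ρ[c/a](T)) → 3

|E| = 3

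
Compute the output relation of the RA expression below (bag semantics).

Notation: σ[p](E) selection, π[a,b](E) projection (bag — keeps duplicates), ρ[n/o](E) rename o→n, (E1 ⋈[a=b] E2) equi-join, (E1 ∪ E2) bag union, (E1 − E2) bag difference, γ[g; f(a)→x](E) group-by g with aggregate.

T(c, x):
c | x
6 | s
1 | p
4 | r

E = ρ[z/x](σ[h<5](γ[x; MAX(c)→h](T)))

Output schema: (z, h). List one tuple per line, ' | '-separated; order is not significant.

Stepwise |·|:
  T → 3
  γ[x; MAX(c)→h](T) → 3
  σ[h<5](γ[x; MAX(c)→h](T)) → 2
  ρ[z/x](σ[h<5](γ[x; MAX(c)→h](T))) → 2

== RESULT ==
z | h
p | 1
r | 4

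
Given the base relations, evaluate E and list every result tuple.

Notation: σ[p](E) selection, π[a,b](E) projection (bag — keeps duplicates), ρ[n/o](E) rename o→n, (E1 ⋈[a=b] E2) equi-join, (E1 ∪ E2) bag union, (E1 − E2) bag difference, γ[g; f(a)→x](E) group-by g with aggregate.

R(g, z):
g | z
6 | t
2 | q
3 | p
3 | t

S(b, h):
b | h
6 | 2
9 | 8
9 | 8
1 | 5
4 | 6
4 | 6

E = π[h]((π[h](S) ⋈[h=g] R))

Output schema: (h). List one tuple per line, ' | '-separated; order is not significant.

Subexpression sizes:
  S → 6
  π[h](S) → 6
  R → 4
  (π[h](S) ⋈[h=g] R) → 3
  π[h]((π[h](S) ⋈[h=g] R)) → 3

== RESULT ==
h
2
6
6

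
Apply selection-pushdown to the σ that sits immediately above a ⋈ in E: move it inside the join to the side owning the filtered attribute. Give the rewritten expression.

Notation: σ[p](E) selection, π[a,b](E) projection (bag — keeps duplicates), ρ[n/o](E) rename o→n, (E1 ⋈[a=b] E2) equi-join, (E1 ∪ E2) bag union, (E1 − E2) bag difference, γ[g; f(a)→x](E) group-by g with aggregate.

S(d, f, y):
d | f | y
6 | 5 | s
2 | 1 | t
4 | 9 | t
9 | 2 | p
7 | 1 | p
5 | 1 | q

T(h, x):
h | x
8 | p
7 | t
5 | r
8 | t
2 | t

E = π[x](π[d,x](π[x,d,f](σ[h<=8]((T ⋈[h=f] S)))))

σ filters on h, owned by the left side.
E' = π[x](π[d,x](π[x,d,f]((σ[h<=8](T) ⋈[h=f] S))))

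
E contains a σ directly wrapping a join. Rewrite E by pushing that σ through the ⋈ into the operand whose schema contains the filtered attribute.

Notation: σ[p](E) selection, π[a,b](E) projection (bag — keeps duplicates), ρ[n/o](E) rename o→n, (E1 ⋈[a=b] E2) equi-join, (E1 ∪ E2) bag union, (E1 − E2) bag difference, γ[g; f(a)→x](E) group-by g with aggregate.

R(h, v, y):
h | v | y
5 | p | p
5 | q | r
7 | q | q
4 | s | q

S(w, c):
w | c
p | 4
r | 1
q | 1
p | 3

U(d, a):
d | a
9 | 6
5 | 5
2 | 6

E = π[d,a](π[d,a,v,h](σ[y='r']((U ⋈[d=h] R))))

σ filters on y, owned by the right side.
E' = π[d,a](π[d,a,v,h]((U ⋈[d=h] σ[y='r'](R))))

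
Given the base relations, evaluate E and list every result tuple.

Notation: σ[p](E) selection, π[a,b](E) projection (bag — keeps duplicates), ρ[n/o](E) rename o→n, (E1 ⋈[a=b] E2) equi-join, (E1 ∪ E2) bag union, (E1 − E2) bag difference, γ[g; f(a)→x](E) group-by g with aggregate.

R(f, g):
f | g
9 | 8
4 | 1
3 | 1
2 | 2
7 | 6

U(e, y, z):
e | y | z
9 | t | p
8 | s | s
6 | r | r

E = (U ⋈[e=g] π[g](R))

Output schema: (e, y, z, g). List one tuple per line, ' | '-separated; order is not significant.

Per-node cardinality:
  U → 3
  R → 5
  π[g](R) → 5
  (U ⋈[e=g] π[g](R)) → 2

== RESULT ==
e | y | z | g
6 | r | r | 6
8 | s | s | 8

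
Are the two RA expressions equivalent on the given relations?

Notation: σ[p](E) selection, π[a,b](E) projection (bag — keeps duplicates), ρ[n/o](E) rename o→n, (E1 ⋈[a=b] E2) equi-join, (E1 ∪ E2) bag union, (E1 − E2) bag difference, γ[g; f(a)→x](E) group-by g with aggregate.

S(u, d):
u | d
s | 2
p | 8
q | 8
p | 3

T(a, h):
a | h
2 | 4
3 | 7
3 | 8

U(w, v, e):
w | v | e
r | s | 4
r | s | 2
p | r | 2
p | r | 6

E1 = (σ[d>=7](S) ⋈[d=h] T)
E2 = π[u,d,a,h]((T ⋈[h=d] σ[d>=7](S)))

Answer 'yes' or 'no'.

E1 stepwise |·|:
  S → 4
  σ[d>=7](S) → 2
  T → 3
  (σ[d>=7](S) ⋈[d=h] T) → 2
E2 stepwise |·|:
  T → 3
  S → 4
  σ[d>=7](S) → 2
  (T ⋈[h=d] σ[d>=7](S)) → 2
  π[u,d,a,h]((T ⋈[h=d] σ[d>=7](S))) → 2

E1 and E2 produce the same multiset:
u | d | a | h
p | 8 | 3 | 8
q | 8 | 3 | 8

yes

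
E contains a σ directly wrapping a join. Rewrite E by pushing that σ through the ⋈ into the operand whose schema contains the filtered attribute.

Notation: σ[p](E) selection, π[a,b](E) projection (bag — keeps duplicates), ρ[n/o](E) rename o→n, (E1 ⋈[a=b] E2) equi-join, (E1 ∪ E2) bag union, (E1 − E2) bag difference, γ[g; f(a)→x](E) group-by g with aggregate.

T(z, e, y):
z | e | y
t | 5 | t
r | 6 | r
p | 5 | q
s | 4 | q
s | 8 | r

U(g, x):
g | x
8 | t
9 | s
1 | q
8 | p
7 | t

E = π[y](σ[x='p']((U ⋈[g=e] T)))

σ filters on x, owned by the left side.
E' = π[y]((σ[x='p'](U) ⋈[g=e] T))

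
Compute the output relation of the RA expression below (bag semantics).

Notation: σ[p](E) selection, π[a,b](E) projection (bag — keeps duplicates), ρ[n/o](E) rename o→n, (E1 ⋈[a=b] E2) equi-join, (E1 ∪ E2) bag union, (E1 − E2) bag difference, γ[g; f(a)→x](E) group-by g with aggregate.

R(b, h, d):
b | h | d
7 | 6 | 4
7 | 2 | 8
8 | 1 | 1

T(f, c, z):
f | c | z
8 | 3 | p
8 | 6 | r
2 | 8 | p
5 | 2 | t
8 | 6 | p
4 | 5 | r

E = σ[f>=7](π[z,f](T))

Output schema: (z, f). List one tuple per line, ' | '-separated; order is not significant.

Per-node cardinality:
  T → 6
  π[z,f](T) → 6
  σ[f>=7](π[z,f](T)) → 3

== RESULT ==
z | f
p | 8
p | 8
r | 8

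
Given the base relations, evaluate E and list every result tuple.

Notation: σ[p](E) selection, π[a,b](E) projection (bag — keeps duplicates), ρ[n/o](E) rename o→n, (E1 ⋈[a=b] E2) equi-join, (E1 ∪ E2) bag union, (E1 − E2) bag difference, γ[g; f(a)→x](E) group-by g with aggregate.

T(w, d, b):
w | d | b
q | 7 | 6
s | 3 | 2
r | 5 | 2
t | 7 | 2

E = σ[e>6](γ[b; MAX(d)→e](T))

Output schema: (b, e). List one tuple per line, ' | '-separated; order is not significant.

Subexpression sizes:
  T → 4
  γ[b; MAX(d)→e](T) → 2
  σ[e>6](γ[b; MAX(d)→e](T)) → 2

== RESULT ==
b | e
2 | 7
6 | 7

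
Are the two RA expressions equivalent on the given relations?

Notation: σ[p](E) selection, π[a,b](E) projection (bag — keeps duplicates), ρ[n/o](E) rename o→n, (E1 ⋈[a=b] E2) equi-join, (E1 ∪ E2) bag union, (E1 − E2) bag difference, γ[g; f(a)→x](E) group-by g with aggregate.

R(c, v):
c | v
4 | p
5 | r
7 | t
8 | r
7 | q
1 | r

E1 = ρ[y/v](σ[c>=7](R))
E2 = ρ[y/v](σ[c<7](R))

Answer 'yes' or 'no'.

E1 per-node cardinality:
  R → 6
  σ[c>=7](R) → 3
  ρ[y/v](σ[c>=7](R)) → 3
E2 per-node cardinality:
  R → 6
  σ[c<7](R) → 3
  ρ[y/v](σ[c<7](R)) → 3

E1 result:
c | y
7 | q
7 | t
8 | r
E2 result:
c | y
1 | r
4 | p
5 | r
Witness: (4, 'p') appears 0× in E1 but 1× in E2.

no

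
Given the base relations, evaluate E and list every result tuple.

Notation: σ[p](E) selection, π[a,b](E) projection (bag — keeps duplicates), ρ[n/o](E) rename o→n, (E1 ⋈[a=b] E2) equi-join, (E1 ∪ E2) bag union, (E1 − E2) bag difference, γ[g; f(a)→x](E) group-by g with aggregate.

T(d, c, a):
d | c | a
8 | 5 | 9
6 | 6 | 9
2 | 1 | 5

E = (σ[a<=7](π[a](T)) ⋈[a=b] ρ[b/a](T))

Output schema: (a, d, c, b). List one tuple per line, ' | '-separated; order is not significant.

Per-node cardinality:
  T → 3
  π[a](T) → 3
  σ[a<=7](π[a](T)) → 1
  T → 3
  ρ[b/a](T) → 3
  (σ[a<=7](π[a](T)) ⋈[a=b] ρ[b/a](T)) → 1

== RESULT ==
a | d | c | b
5 | 2 | 1 | 5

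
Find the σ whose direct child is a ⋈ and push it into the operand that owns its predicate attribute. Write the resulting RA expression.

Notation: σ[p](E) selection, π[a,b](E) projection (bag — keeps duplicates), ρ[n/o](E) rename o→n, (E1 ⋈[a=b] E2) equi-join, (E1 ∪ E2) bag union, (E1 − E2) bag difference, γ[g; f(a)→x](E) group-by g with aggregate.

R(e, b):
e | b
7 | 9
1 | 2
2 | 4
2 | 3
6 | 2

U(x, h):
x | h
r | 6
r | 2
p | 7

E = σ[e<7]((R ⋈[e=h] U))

σ filters on e, owned by the left side.
E' = (σ[e<7](R) ⋈[e=h] U)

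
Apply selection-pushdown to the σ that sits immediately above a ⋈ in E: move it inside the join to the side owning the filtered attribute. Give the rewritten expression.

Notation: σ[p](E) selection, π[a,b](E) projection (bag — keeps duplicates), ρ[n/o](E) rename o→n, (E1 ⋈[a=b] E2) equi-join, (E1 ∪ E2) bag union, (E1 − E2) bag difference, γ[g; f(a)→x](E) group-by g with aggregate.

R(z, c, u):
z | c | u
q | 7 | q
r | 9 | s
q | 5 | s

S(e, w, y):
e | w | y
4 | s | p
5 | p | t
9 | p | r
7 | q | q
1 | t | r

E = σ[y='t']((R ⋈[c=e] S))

σ filters on y, owned by the right side.
E' = (R ⋈[c=e] σ[y='t'](S))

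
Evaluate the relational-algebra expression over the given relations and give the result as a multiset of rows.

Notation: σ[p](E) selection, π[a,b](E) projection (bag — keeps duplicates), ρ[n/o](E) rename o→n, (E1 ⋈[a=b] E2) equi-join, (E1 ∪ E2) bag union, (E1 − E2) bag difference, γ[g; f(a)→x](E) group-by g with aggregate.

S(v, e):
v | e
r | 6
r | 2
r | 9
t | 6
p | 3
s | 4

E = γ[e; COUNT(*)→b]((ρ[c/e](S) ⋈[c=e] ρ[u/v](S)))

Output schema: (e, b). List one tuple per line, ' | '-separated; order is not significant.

Subexpression sizes:
  S → 6
  ρ[c/e](S) → 6
  S → 6
  ρ[u/v](S) → 6
  (ρ[c/e](S) ⋈[c=e] ρ[u/v](S)) → 8
  γ[e; COUNT(*)→b]((ρ[c/e](S) ⋈[c=e] ρ[u/v](S))) → 5

== RESULT ==
e | b
2 | 1
3 | 1
4 | 1
6 | 4
9 | 1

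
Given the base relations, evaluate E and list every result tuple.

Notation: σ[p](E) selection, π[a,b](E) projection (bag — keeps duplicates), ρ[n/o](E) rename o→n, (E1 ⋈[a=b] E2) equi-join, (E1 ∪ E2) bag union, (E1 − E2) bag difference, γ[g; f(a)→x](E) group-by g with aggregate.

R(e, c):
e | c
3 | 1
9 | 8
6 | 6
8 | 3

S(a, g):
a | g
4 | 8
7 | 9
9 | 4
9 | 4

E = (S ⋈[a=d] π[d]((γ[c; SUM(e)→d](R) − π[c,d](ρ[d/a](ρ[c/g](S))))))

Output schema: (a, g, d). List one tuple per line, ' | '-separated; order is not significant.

Row counts bottom-up:
  S → 4
  R → 4
  γ[c; SUM(e)→d](R) → 4
  S → 4
  ρ[c/g](S) → 4
  ρ[d/a](ρ[c/g](S)) → 4
  π[c,d](ρ[d/a](ρ[c/g](S))) → 4
  (γ[c; SUM(e)→d](R) − π[c,d](ρ[d/a](ρ[c/g](S)))) → 4
  π[d]((γ[c; SUM(e)→d](R) − π[c,d](ρ[d/a](ρ[c/g](S))))) → 4
  (S ⋈[a=d] π[d]((γ[c; SUM(e)→d](R) − π[c,d](ρ[d/a](ρ[c/g](S)))))) → 2

== RESULT ==
a | g | d
9 | 4 | 9
9 | 4 | 9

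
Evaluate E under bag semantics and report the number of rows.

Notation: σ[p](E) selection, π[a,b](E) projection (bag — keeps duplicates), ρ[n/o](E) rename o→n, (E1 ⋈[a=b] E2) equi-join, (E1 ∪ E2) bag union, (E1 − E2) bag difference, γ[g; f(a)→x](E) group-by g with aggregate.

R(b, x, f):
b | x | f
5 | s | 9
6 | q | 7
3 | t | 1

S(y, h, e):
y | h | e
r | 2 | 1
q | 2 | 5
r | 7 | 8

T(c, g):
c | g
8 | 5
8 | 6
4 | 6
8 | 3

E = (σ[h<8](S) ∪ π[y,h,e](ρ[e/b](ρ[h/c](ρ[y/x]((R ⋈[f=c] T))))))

Per-node cardinality:
  S → 3
  σ[h<8](S) → 3
  R → 3
  T → 4
  (R ⋈[f=c] T) → 0
  ρ[y/x]((R ⋈[f=c] T)) → 0
  ρ[h/c](ρ[y/x]((R ⋈[f=c] T))) → 0
  ρ[e/b](ρ[h/c](ρ[y/x]((R ⋈[f=c] T)))) → 0
  π[y,h,e](ρ[e/b](ρ[h/c](ρ[y/x]((R ⋈[f=c] T))))) → 0
  (σ[h<8](S) ∪ π[y,h,e](ρ[e/b](ρ[h/c](ρ[y/x]((R ⋈[f=c] T)))))) → 3

|E| = 3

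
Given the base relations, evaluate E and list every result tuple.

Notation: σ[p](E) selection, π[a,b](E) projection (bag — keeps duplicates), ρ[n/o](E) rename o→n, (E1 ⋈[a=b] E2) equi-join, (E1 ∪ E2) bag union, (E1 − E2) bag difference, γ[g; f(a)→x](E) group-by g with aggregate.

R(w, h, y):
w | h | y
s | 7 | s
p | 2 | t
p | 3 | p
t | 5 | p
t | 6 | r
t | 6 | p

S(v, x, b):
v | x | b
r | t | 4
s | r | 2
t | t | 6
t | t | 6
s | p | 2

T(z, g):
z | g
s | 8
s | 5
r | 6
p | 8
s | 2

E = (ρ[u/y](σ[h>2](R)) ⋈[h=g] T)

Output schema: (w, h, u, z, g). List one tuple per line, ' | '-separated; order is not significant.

Row counts bottom-up:
  R → 6
  σ[h>2](R) → 5
  ρ[u/y](σ[h>2](R)) → 5
  T → 5
  (ρ[u/y](σ[h>2](R)) ⋈[h=g] T) → 3

== RESULT ==
w | h | u | z | g
t | 5 | p | s | 5
t | 6 | p | r | 6
t | 6 | r | r | 6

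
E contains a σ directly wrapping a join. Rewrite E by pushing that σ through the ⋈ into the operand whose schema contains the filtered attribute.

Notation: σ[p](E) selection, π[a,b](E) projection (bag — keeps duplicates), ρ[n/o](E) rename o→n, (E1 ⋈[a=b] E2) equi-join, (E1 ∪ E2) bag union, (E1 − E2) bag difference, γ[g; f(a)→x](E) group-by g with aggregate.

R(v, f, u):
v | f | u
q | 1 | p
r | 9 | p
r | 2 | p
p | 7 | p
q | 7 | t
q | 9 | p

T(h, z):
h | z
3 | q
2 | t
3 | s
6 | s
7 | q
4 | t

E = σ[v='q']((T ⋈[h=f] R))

σ filters on v, owned by the right side.
E' = (T ⋈[h=f] σ[v='q'](R))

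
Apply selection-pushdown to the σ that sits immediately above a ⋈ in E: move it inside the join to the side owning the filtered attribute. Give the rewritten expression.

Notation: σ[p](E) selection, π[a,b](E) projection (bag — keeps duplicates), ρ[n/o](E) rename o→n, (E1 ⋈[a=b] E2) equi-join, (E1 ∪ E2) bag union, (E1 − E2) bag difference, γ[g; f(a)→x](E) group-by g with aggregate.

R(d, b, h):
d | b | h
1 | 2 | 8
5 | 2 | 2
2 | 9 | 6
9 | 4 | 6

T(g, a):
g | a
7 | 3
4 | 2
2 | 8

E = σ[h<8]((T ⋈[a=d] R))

σ filters on h, owned by the right side.
E' = (T ⋈[a=d] σ[h<8](R))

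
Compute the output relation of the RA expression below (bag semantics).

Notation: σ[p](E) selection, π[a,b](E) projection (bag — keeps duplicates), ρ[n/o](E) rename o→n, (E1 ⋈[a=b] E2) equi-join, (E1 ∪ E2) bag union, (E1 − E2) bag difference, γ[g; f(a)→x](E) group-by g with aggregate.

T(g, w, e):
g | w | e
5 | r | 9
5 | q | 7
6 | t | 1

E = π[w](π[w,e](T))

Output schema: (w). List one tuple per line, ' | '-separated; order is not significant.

Stepwise |·|:
  T → 3
  π[w,e](T) → 3
  π[w](π[w,e](T)) → 3

== RESULT ==
w
q
r
t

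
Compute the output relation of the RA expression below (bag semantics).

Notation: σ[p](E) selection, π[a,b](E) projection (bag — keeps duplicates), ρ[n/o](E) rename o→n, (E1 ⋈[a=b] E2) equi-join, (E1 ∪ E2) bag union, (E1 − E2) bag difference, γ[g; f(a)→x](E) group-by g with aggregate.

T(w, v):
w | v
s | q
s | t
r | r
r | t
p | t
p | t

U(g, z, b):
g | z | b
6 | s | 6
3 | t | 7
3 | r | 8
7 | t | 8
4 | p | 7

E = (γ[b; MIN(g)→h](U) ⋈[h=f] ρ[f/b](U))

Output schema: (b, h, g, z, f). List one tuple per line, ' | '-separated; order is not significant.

Row counts bottom-up:
  U → 5
  γ[b; MIN(g)→h](U) → 3
  U → 5
  ρ[f/b](U) → 5
  (γ[b; MIN(g)→h](U) ⋈[h=f] ρ[f/b](U)) → 1

== RESULT ==
b | h | g | z | f
6 | 6 | 6 | s | 6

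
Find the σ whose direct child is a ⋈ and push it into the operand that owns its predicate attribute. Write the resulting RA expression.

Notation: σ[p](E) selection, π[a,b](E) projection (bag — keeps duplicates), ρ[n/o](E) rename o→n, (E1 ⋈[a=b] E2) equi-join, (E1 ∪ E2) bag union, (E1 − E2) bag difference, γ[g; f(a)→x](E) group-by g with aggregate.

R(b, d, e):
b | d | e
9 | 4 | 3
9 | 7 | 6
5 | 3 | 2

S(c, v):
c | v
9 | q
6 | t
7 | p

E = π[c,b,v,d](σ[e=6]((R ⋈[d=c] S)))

σ filters on e, owned by the left side.
E' = π[c,b,v,d]((σ[e=6](R) ⋈[d=c] S))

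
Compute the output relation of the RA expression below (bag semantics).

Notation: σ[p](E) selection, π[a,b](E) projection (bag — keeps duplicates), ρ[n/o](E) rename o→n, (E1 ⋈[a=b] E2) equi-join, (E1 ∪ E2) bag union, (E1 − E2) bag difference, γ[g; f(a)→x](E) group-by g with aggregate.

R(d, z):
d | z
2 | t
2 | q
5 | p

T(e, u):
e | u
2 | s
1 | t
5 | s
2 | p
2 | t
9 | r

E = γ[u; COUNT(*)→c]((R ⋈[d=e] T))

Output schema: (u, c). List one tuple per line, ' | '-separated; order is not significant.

Per-node cardinality:
  R → 3
  T → 6
  (R ⋈[d=e] T) → 7
  γ[u; COUNT(*)→c]((R ⋈[d=e] T)) → 3

== RESULT ==
u | c
p | 2
s | 3
t | 2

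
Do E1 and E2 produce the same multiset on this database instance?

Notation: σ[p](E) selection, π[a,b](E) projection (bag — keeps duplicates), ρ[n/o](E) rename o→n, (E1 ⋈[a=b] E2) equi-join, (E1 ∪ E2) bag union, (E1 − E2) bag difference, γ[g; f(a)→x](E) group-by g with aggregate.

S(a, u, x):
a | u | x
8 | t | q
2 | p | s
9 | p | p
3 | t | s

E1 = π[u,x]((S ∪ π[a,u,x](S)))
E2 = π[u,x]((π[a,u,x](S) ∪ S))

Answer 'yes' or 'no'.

E1 row counts bottom-up:
  S → 4
  S → 4
  π[a,u,x](S) → 4
  (S ∪ π[a,u,x](S)) → 8
  π[u,x]((S ∪ π[a,u,x](S))) → 8
E2 row counts bottom-up:
  S → 4
  π[a,u,x](S) → 4
  S → 4
  (π[a,u,x](S) ∪ S) → 8
  π[u,x]((π[a,u,x](S) ∪ S)) → 8

E1 and E2 produce the same multiset:
u | x
p | p
p | p
p | s
p | s
t | q
t | q
t | s
t | s

yes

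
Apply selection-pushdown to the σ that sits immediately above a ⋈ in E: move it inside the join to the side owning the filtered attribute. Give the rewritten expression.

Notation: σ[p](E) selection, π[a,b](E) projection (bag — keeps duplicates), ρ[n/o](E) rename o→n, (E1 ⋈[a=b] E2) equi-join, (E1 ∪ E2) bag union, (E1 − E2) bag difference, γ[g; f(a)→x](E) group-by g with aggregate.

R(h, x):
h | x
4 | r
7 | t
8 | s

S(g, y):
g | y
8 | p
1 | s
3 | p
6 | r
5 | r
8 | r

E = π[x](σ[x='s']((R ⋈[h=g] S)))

σ filters on x, owned by the left side.
E' = π[x]((σ[x='s'](R) ⋈[h=g] S))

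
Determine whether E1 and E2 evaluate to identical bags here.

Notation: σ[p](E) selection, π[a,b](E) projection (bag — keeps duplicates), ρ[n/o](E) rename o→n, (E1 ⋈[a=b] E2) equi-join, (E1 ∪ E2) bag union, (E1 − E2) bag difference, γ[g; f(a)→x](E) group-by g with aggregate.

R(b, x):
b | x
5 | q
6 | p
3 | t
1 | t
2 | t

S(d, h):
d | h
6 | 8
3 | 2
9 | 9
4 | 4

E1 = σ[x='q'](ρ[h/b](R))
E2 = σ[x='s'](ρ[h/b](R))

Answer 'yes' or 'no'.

E1 per-node cardinality:
  R → 5
  ρ[h/b](R) → 5
  σ[x='q'](ρ[h/b](R)) → 1
E2 per-node cardinality:
  R → 5
  ρ[h/b](R) → 5
  σ[x='s'](ρ[h/b](R)) → 0

E1 result:
h | x
5 | q
E2 result:
h | x
(0 rows)
Witness: (5, 'q') appears 1× in E1 but 0× in E2.

no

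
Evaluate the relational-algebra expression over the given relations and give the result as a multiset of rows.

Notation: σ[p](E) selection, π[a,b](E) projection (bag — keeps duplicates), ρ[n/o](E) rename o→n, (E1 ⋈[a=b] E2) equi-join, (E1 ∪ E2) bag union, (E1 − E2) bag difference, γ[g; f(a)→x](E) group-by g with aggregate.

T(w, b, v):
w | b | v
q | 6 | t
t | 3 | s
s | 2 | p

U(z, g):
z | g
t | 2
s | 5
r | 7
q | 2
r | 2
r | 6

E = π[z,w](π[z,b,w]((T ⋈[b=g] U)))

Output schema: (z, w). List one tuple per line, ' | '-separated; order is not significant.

Row counts bottom-up:
  T → 3
  U → 6
  (T ⋈[b=g] U) → 4
  π[z,b,w]((T ⋈[b=g] U)) → 4
  π[z,w](π[z,b,w]((T ⋈[b=g] U))) → 4

== RESULT ==
z | w
q | s
r | q
r | s
t | s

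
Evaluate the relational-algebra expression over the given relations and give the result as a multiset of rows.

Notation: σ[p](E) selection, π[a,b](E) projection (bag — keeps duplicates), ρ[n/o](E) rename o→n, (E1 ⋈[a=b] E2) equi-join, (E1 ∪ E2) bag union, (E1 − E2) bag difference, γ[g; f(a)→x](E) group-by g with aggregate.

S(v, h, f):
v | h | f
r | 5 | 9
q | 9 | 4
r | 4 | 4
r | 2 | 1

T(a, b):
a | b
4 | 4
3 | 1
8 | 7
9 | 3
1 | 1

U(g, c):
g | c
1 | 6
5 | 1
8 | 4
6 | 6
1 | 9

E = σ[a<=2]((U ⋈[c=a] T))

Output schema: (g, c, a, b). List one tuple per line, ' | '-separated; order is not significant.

Row counts bottom-up:
  U → 5
  T → 5
  (U ⋈[c=a] T) → 3
  σ[a<=2]((U ⋈[c=a] T)) → 1

== RESULT ==
g | c | a | b
5 | 1 | 1 | 1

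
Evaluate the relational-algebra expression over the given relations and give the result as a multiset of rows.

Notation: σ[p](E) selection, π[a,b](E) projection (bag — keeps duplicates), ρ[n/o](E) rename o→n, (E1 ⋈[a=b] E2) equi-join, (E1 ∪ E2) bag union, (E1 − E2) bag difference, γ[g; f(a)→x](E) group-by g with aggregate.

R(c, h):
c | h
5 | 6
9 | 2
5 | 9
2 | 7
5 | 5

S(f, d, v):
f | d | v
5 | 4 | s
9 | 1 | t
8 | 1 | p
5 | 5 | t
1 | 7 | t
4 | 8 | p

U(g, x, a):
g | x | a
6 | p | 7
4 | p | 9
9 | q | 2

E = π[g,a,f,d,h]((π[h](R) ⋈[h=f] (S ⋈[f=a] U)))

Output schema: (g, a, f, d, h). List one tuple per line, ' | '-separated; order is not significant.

Per-node cardinality:
  R → 5
  π[h](R) → 5
  S → 6
  U → 3
  (S ⋈[f=a] U) → 1
  (π[h](R) ⋈[h=f] (S ⋈[f=a] U)) → 1
  π[g,a,f,d,h]((π[h](R) ⋈[h=f] (S ⋈[f=a] U))) → 1

== RESULT ==
g | a | f | d | h
4 | 9 | 9 | 1 | 9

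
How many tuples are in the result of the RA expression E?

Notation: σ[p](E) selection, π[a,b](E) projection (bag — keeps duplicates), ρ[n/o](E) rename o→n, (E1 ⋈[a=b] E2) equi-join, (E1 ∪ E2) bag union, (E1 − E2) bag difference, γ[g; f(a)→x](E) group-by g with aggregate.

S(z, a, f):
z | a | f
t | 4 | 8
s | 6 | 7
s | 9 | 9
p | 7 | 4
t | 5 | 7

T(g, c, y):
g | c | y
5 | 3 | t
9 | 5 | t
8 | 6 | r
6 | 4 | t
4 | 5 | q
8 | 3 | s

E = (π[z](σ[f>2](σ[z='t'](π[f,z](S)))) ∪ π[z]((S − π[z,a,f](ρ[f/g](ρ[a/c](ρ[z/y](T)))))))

Subexpression sizes:
  S → 5
  π[f,z](S) → 5
  σ[z='t'](π[f,z](S)) → 2
  σ[f>2](σ[z='t'](π[f,z](S))) → 2
  π[z](σ[f>2](σ[z='t'](π[f,z](S)))) → 2
  S → 5
  T → 6
  ρ[z/y](T) → 6
  ρ[a/c](ρ[z/y](T)) → 6
  ρ[f/g](ρ[a/c](ρ[z/y](T))) → 6
  π[z,a,f](ρ[f/g](ρ[a/c](ρ[z/y](T)))) → 6
  (S − π[z,a,f](ρ[f/g](ρ[a/c](ρ[z/y](T))))) → 5
  π[z]((S − π[z,a,f](ρ[f/g](ρ[a/c](ρ[z/y](T)))))) → 5
  (π[z](σ[f>2](σ[z='t'](π[f,z](S)))) ∪ π[z]((S − π[z,a,f](ρ[f/g](ρ[a/c](ρ[z/y](T))))))) → 7

|E| = 7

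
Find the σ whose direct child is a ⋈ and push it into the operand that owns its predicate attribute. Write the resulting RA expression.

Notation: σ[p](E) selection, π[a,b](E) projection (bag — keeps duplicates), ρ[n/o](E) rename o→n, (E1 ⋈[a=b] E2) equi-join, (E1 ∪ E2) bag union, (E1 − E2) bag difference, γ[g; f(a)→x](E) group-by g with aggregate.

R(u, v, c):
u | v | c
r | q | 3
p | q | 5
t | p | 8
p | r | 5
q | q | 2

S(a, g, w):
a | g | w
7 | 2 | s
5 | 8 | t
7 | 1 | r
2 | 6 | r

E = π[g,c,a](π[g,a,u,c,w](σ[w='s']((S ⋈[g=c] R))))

σ filters on w, owned by the left side.
E' = π[g,c,a](π[g,a,u,c,w]((σ[w='s'](S) ⋈[g=c] R)))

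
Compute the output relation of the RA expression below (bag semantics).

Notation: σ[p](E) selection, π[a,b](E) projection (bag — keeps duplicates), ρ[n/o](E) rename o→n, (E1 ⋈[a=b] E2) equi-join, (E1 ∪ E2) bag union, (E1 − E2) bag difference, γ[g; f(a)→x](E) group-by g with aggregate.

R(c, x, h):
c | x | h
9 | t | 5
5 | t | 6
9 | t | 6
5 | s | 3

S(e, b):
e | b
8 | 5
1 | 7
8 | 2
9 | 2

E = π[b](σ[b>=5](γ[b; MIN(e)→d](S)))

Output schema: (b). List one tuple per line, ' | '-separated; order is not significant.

Row counts bottom-up:
  S → 4
  γ[b; MIN(e)→d](S) → 3
  σ[b>=5](γ[b; MIN(e)→d](S)) → 2
  π[b](σ[b>=5](γ[b; MIN(e)→d](S))) → 2

== RESULT ==
b
5
7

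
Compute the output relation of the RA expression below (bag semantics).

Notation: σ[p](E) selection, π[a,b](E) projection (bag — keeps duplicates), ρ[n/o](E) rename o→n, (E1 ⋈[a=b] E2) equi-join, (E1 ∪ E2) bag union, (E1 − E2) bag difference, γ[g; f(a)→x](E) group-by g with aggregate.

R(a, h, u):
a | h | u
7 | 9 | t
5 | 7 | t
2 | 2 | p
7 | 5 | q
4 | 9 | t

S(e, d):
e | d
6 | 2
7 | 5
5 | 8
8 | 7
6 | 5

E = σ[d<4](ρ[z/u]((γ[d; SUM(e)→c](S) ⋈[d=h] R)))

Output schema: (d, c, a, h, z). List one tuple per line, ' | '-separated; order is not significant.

Row counts bottom-up:
  S → 5
  γ[d; SUM(e)→c](S) → 4
  R → 5
  (γ[d; SUM(e)→c](S) ⋈[d=h] R) → 3
  ρ[z/u]((γ[d; SUM(e)→c](S) ⋈[d=h] R)) → 3
  σ[d<4](ρ[z/u]((γ[d; SUM(e)→c](S) ⋈[d=h] R))) → 1

== RESULT ==
d | c | a | h | z
2 | 6 | 2 | 2 | p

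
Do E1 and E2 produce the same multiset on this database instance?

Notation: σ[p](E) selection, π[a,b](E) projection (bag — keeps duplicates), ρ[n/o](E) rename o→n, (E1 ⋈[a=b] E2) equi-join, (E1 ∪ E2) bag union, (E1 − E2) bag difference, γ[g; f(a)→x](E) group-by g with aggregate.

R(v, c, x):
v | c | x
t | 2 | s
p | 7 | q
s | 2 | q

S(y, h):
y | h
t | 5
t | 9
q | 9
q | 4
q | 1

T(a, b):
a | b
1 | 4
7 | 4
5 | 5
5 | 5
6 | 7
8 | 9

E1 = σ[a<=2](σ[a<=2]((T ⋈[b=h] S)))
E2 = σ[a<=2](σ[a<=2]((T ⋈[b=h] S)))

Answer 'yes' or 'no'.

E1 row counts bottom-up:
  T → 6
  S → 5
  (T ⋈[b=h] S) → 6
  σ[a<=2]((T ⋈[b=h] S)) → 1
  σ[a<=2](σ[a<=2]((T ⋈[b=h] S))) → 1
E2 row counts bottom-up:
  T → 6
  S → 5
  (T ⋈[b=h] S) → 6
  σ[a<=2]((T ⋈[b=h] S)) → 1
  σ[a<=2](σ[a<=2]((T ⋈[b=h] S))) → 1

E1 and E2 produce the same multiset:
a | b | y | h
1 | 4 | q | 4

yes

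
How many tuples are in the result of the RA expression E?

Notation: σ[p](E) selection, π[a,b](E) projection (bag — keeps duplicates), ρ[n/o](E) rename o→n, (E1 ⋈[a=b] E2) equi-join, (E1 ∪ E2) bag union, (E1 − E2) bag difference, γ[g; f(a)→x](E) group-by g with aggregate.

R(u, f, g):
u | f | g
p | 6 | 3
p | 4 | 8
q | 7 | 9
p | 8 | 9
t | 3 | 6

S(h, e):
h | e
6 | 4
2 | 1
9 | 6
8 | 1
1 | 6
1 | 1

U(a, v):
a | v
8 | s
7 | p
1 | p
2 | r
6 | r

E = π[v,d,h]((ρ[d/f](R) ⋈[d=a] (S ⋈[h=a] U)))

Per-node cardinality:
  R → 5
  ρ[d/f](R) → 5
  S → 6
  U → 5
  (S ⋈[h=a] U) → 5
  (ρ[d/f](R) ⋈[d=a] (S ⋈[h=a] U)) → 2
  π[v,d,h]((ρ[d/f](R) ⋈[d=a] (S ⋈[h=a] U))) → 2

|E| = 2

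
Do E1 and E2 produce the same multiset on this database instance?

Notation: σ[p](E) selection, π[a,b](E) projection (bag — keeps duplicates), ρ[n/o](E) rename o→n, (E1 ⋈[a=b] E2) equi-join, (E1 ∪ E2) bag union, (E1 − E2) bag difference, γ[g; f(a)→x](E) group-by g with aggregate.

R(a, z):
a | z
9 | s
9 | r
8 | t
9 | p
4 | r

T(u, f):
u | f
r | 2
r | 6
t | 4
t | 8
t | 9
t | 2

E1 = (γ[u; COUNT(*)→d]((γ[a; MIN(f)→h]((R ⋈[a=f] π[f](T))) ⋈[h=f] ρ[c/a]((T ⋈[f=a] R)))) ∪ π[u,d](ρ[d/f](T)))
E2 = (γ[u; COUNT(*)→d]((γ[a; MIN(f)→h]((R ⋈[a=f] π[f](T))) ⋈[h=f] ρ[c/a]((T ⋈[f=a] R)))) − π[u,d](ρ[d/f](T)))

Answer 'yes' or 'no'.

E1 stepwise |·|:
  R → 5
  T → 6
  π[f](T) → 6
  (R ⋈[a=f] π[f](T)) → 5
  γ[a; MIN(f)→h]((R ⋈[a=f] π[f](T))) → 3
  T → 6
  R → 5
  (T ⋈[f=a] R) → 5
  ρ[c/a]((T ⋈[f=a] R)) → 5
  (γ[a; MIN(f)→h]((R ⋈[a=f] π[f](T))) ⋈[h=f] ρ[c/a]((T ⋈[f=a] R))) → 5
  γ[u; COUNT(*)→d]((γ[a; MIN(f)→h]((R ⋈[a=f] π[f](T))) ⋈[h=f] ρ[c/a]((T ⋈[f=a] R)))) → 1
  T → 6
  ρ[d/f](T) → 6
  π[u,d](ρ[d/f](T)) → 6
  (γ[u; COUNT(*)→d]((γ[a; MIN(f)→h]((R ⋈[a=f] π[f](T))) ⋈[h=f] ρ[c/a]((T ⋈[f=a] R)))) ∪ π[u,d](ρ[d/f](T))) → 7
E2 stepwise |·|:
  R → 5
  T → 6
  π[f](T) → 6
  (R ⋈[a=f] π[f](T)) → 5
  γ[a; MIN(f)→h]((R ⋈[a=f] π[f](T))) → 3
  T → 6
  R → 5
  (T ⋈[f=a] R) → 5
  ρ[c/a]((T ⋈[f=a] R)) → 5
  (γ[a; MIN(f)→h]((R ⋈[a=f] π[f](T))) ⋈[h=f] ρ[c/a]((T ⋈[f=a] R))) → 5
  γ[u; COUNT(*)→d]((γ[a; MIN(f)→h]((R ⋈[a=f] π[f](T))) ⋈[h=f] ρ[c/a]((T ⋈[f=a] R)))) → 1
  T → 6
  ρ[d/f](T) → 6
  π[u,d](ρ[d/f](T)) → 6
  (γ[u; COUNT(*)→d]((γ[a; MIN(f)→h]((R ⋈[a=f] π[f](T))) ⋈[h=f] ρ[c/a]((T ⋈[f=a] R)))) − π[u,d](ρ[d/f](T))) → 1

E1 result:
u | d
r | 2
r | 6
t | 2
t | 4
t | 5
t | 8
t | 9
E2 result:
u | d
t | 5
Witness: ('t', 8) appears 1× in E1 but 0× in E2.

no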